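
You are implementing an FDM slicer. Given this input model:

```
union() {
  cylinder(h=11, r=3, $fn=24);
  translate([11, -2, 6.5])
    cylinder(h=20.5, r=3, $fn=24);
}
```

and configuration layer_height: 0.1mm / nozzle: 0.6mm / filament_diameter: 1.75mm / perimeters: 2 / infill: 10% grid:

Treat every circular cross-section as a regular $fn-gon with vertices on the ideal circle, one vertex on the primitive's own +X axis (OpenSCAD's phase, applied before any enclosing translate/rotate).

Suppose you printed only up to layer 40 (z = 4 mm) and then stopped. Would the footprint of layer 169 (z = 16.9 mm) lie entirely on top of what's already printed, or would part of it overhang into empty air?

Compare the two slices. At z = 4: the cylinder: section is a regular 24-gon, circumradius r=3 (area = (24/2)·3.000²·sin(360°/24) = 27.95 mm²); the cylinder at (11, -2) is not intersected at this z (z outside [6.5, 27]); Merging all regions: only the r=3 cylinder is present, so the union is just that shape — area = 27.95 mm². At z = 16.9: the cylinder is absent (z outside [0, 11]); the cylinder at (11, -2): section is a regular 24-gon, circumradius r=3 (area = (24/2)·3.000²·sin(360°/24) = 27.95 mm²); Taking the union: only the r=3 cylinder at (11, -2) is present, so the union is just that shape — area = 27.95 mm². Checking containment: at z = 16.9 the cross-section extends beyond the z = 4 cross-section by about 27.95 mm².

part overhangs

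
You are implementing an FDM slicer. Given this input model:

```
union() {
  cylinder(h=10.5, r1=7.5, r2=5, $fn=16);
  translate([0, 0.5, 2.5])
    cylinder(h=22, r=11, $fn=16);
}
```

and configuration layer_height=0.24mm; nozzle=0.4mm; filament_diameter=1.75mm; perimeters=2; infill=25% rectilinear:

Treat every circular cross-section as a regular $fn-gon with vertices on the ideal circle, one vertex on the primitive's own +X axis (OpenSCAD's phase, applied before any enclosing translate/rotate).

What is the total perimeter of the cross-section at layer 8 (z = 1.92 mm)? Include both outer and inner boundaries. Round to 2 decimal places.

43.97 mm

At z = 1.92 mm: the cone contributes a regular 16-gon of circumradius 7.043 (interpolated between r1=7.5 and r2=5 at t=0.183) (perimeter = 2·16·7.043·sin(180°/16) = 43.97 mm); the cylinder at (0, 0.5) is absent (z outside [2.5, 24.5]); Taking the union: only the cone is present, so the union is just that shape — boundary = 43.97 mm. Overall, the cross-section is a single solid region. Total boundary length (outer) = 43.97 mm.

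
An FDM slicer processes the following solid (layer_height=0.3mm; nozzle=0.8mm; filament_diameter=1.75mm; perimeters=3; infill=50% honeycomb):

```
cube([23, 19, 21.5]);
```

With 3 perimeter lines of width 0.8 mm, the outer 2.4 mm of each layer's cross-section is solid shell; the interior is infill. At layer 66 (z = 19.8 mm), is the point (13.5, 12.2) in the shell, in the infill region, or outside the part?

At z = 19.8 mm: the cube is present — its section is the full 23×19 rectangle. Overall, the cross-section is a single solid region. The nearest boundary edge runs (23.00, 19.00)→(0.00, 19.00); distance from the point to it = 6.80 mm. The point is inside the cross-section and 6.80 mm from the nearest boundary — more than the 2.4 mm shell width (3 × 0.8), so it's in the infill interior.

infill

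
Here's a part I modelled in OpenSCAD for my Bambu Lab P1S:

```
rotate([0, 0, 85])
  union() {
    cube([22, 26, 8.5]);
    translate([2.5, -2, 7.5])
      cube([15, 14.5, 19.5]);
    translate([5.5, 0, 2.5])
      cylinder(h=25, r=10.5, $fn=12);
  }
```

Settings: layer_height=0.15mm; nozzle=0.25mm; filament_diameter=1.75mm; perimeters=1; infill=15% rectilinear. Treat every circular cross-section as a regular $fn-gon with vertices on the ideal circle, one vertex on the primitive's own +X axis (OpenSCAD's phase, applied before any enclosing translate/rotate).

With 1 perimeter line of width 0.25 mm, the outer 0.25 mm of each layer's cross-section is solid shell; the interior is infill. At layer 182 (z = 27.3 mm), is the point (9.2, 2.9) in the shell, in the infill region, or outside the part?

infill

At z = 27.3 mm: the cube is not intersected at this z (z outside [0, 8.5]); the cube at (2.5, -2) is absent (z outside [7.5, 27]); the r=10.5 cylinder at (5.5, 0) contributes a regular 12-gon of circumradius 10.5; Merging all regions: only the r=10.5 cylinder at (5.5, 0) is present, so the union is just that shape — 1 connected region; (rotated 85° about Z; rotation is an isometry so areas/perimeters/island counts are preserved). Overall, the cross-section is a single solid region. Undo the 85° rotation: the query point maps to (3.691, -8.912) in the un-rotated model frame. The nearest boundary edge runs (0.25, -9.09)→(5.50, -10.50); distance from the point to it = 1.07 mm. The point is inside the cross-section and 1.07 mm from the nearest boundary — more than the 0.25 mm shell width (1 × 0.25), so it's in the infill interior.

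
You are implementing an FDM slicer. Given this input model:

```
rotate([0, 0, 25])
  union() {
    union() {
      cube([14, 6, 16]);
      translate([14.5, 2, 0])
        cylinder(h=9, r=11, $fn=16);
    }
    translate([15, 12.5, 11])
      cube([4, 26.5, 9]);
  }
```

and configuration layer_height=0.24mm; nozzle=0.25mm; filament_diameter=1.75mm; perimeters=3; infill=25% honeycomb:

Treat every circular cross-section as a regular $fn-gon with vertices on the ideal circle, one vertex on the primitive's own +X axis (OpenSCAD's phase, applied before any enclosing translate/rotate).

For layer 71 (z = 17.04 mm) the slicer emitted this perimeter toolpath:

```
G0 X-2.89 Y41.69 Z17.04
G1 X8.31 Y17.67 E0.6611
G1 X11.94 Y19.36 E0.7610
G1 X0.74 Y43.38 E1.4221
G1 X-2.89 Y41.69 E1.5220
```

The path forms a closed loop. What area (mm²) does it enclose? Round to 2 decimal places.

Apply the shoelace formula to the sequence of (X, Y) vertices; enclosed area = 106.12 mm².

106.12 mm²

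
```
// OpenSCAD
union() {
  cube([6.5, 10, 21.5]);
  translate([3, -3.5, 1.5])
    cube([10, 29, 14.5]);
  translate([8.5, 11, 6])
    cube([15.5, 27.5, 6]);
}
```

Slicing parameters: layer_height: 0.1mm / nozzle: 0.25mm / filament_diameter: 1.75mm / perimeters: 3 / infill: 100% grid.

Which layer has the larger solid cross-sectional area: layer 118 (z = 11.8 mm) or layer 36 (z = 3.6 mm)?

layer 118 (z = 11.8 mm)

Layer 118 (z = 11.8): the 6.5×10 cube contributes its full rectangle (area 65.00 mm²); the cube at (3, -3.5) is present — its section is the full 10×29 rectangle (area 290.00 mm²); the 15.5×27.5 cube at (8.5, 11) contributes its full rectangle (area 426.25 mm²); Combining (union): the regions partially overlap — summed areas 781.25 mm² minus the doubly-counted overlap 100.25 mm² gives 681.00 mm² — area = 681.00 mm². So its area = 681.00 mm². Layer 36 (z = 3.6): the cube is present — its section is the full 6.5×10 rectangle (area 65.00 mm²); the cube at (3, -3.5) is present — its section is the full 10×29 rectangle (area 290.00 mm²); the cube at (8.5, 11) is not intersected at this z (z outside [6, 12]); Merging all regions: the regions partially overlap — summed areas 355.00 mm² minus the doubly-counted overlap 35.00 mm² gives 320.00 mm² — area = 320.00 mm². So its area = 320.00 mm². Layer 118 is larger (681.00 vs 320.00 mm²).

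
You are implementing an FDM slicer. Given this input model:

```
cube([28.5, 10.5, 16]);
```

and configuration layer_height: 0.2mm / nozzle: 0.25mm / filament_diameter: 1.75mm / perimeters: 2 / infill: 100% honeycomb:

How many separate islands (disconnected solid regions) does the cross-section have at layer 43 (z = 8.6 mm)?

At z = 8.6 mm: the cube is present — its section is the full 28.5×10.5 rectangle. Overall, the cross-section is a single solid region. Island count = 1.

1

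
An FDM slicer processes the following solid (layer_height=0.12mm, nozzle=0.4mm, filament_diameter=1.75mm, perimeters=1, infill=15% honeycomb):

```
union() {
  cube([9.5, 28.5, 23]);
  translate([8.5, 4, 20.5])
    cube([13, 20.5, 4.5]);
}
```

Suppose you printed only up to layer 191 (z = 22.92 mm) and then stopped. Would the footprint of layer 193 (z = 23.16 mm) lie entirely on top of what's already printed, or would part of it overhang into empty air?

entirely on top

Compare the two slices. At z = 22.92: the 9.5×28.5 cube contributes its full rectangle (area 270.75 mm²); the cube at (8.5, 4) (footprint 13×20.5) is included at this height (area 266.50 mm²); Combining (union): the regions partially overlap — summed areas 537.25 mm² minus the doubly-counted overlap 20.50 mm² gives 516.75 mm² — area = 516.75 mm². At z = 23.16: the cube is not intersected at this z (z outside [0, 23]); the 13×20.5 cube at (8.5, 4) contributes its full rectangle (area 266.50 mm²); Taking the union: only the 13×20.5 cube at (8.5, 4) is present, so the union is just that shape — area = 266.50 mm². Checking containment: the cross-section at z = 23.16 is a subset of the cross-section at z = 22.92.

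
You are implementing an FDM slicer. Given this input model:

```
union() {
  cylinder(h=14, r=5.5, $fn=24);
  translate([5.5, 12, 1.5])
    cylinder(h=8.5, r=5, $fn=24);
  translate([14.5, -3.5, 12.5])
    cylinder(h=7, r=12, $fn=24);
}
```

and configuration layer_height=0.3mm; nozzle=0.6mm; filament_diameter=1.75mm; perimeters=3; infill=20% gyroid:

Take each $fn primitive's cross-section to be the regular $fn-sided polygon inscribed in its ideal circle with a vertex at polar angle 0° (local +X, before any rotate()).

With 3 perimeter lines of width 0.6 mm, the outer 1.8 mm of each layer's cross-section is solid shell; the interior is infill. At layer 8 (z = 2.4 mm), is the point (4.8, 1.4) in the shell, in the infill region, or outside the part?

shell

At z = 2.4 mm: the cylinder: section is a regular 24-gon, circumradius r=5.5; the r=5 cylinder at (5.5, 12) contributes a regular 24-gon of circumradius 5; the cylinder at (14.5, -3.5) is not intersected at this z (z outside [12.5, 19.5]); Merging all regions: the 2 present regions are separate (no shared area or edge), so areas and boundary lengths simply add and each stays a separate island — 2 connected regions. Overall, the cross-section has 2 separate islands. The nearest boundary edge runs (4.76, 2.75)→(5.31, 1.42); distance from the point to it = 0.48 mm. (Shell/infill is judged within the island containing the point — the largest one.) The point is inside the cross-section, 0.48 mm from the nearest boundary — within the 1.8 mm shell band (3 × 0.6).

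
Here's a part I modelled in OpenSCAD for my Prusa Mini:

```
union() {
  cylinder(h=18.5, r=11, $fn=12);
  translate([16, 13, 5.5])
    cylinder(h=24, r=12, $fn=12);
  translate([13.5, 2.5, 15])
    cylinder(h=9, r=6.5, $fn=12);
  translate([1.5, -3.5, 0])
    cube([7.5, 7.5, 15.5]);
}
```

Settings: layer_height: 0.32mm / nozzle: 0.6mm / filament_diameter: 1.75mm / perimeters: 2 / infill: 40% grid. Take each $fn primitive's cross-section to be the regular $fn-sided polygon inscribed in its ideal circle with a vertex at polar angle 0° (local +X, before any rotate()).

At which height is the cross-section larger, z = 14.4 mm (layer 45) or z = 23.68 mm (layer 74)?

Layer 45 (z = 14.4): the r=11 cylinder gives a regular 12-gon of circumradius 11 (constant along its height) (area = (12/2)·11.000²·sin(360°/12) = 363.00 mm²); the r=12 cylinder at (16, 13) gives a regular 12-gon of circumradius 12 (constant along its height) (area = (12/2)·12.000²·sin(360°/12) = 432.00 mm²); the cylinder at (13.5, 2.5) does not reach this height (z outside [15, 24]); the cube at (1.5, -3.5) is present — its section is the full 7.5×7.5 rectangle (area 56.25 mm²); Merging all regions: the regions partially overlap — summed areas 851.25 mm² minus the doubly-counted overlap 67.65 mm² gives 783.60 mm² — area = 783.60 mm². So its area = 783.60 mm². Layer 74 (z = 23.68): the cylinder does not reach this height (z outside [0, 18.5]); the cylinder at (16, 13): section is a regular 12-gon, circumradius r=12 (area = (12/2)·12.000²·sin(360°/12) = 432.00 mm²); the r=6.5 cylinder at (13.5, 2.5) gives a regular 12-gon of circumradius 6.5 (constant along its height) (area = (12/2)·6.500²·sin(360°/12) = 126.75 mm²); the cube at (1.5, -3.5) is absent (z outside [0, 15.5]); Taking the union: the regions partially overlap — summed areas 558.75 mm² minus the doubly-counted overlap 67.58 mm² gives 491.17 mm² — area = 491.17 mm². So its area = 491.17 mm². Layer 45 is larger (783.60 vs 491.17 mm²).

layer 45 (z = 14.4 mm)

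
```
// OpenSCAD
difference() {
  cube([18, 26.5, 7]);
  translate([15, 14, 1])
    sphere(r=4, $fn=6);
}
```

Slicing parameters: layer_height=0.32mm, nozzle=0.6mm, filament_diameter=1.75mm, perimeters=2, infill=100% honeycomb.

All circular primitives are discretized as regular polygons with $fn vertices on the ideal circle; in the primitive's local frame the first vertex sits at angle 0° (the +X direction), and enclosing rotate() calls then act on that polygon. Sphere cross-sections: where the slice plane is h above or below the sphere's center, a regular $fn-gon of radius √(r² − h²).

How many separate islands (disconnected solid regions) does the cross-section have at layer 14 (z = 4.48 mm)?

1

At z = 4.48 mm: the cube is present — its section is the full 18×26.5 rectangle; the r=4 sphere at (15, 14) slices to a regular 6-gon of circumradius 1.972 (√(r²−h²) with h=3.48 from center); Subtracting the remaining from the first: starting from the 18×26.5 cube, the r=4 sphere at (15, 14) lies wholly inside it (removes its full 10.11 mm² and its 11.83 mm outline becomes a hole wall) — 1 connected region with 1 hole. Overall, the cross-section is one region with 1 hole. Island count = 1.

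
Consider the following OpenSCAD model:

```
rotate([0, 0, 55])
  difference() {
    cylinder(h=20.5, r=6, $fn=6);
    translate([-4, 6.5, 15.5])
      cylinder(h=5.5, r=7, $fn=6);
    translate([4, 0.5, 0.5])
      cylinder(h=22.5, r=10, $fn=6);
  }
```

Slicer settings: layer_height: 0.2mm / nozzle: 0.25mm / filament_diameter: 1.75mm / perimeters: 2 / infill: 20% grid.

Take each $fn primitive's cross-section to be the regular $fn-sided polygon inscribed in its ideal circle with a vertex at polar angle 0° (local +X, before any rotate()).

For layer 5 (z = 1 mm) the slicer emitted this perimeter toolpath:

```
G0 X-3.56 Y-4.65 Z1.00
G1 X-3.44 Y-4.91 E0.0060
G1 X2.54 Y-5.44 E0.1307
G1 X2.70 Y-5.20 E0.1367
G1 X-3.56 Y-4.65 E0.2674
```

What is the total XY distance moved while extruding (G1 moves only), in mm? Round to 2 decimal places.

12.86 mm

Sum the Euclidean lengths of each G1 segment: total = 12.86 mm.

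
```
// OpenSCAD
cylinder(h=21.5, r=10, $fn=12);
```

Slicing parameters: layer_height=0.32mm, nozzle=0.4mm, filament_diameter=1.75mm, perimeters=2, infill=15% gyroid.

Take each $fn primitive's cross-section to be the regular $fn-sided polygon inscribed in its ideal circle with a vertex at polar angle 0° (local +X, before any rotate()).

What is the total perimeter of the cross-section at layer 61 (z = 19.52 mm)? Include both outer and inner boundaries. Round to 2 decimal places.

At z = 19.52 mm: the cylinder: section is a regular 12-gon, circumradius r=10 (perimeter = 2·12·10.000·sin(180°/12) = 62.12 mm). Overall, the cross-section is a single solid region. Total boundary length (outer) = 62.12 mm.

62.12 mm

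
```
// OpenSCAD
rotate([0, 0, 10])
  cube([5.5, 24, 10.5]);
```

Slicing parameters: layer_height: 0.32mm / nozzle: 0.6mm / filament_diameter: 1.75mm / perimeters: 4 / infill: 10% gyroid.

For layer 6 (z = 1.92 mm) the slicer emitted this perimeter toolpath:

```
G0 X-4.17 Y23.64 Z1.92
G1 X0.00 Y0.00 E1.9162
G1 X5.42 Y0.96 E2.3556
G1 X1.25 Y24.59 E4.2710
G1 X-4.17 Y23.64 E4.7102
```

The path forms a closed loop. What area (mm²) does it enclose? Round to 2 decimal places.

Apply the shoelace formula to the sequence of (X, Y) vertices; enclosed area = 132.08 mm².

132.08 mm²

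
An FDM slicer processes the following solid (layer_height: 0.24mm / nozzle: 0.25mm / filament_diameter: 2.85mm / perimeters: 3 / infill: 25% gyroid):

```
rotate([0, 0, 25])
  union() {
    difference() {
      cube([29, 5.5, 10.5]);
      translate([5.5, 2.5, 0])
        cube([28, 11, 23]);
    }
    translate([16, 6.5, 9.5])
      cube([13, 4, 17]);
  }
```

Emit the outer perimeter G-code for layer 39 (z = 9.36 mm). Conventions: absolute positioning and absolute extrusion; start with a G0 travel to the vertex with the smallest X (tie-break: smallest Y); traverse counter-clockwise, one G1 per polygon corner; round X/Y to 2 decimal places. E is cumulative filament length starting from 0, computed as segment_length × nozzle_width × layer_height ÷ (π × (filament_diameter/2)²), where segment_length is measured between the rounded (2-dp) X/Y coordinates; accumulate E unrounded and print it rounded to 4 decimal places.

At z = 9.36 mm: the cube is present — its section is the full 29×5.5 rectangle; the cube at (5.5, 2.5) is present — its section is the full 28×11 rectangle; Subtracting the remaining from the first: starting from the 29×5.5 cube, the 28×11 cube at (5.5, 2.5) partially overlaps it — only the 70.50 mm² overlap (of its 308.00 mm²) is removed, clipping the outline — 1 connected region; the cube at (16, 6.5) does not reach this height (z outside [9.5, 26.5]); Combining (union): only the result so far is present, so the union is just that shape — 1 connected region; (rotated 25° about Z; rotation is an isometry so areas/perimeters/island counts are preserved). The outline is a single polygon with 6 vertices. Extrusion per mm of travel: 0.25 × 0.24 / (π × 1.425²) = 0.009405. Accumulating E over each segment gives final E = 0.6488.

G0 X-2.32 Y4.98 Z9.36
G1 X0.00 Y0.00 E0.0517
G1 X26.28 Y12.26 E0.3244
G1 X25.23 Y14.52 E0.3479
G1 X3.93 Y4.59 E0.5689
G1 X2.66 Y7.31 E0.5971
G1 X-2.32 Y4.98 E0.6488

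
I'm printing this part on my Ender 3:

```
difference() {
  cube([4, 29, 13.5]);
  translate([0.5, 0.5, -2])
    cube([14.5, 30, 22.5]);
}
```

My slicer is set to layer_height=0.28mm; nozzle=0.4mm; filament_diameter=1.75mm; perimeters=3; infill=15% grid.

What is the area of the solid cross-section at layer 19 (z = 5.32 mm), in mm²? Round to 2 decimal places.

At z = 5.32 mm: the cube (footprint 4×29) is included at this height (area 116.00 mm²); the cube at (0.5, 0.5) (footprint 14.5×30) is included at this height (area 435.00 mm²); After the difference (first − rest): starting from the 4×29 cube (116.00 mm²), the 14.5×30 cube at (0.5, 0.5) partially overlaps it — only the 99.75 mm² overlap (of its 435.00 mm²) is removed, clipping the outline — area = 16.25 mm². Overall, the cross-section is a single solid region. Net area = 16.25 mm².

16.25 mm²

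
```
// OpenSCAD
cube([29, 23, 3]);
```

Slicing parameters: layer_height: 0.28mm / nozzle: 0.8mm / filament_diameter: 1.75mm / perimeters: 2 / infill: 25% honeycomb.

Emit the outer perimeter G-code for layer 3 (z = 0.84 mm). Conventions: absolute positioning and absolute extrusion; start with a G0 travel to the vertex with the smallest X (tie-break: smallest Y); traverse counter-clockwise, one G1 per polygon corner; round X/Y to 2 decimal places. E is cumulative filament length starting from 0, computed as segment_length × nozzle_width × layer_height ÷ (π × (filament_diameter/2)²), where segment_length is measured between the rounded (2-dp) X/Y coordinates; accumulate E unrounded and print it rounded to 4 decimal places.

At z = 0.84 mm: the 29×23 cube contributes its full rectangle. The outline is a single polygon with 4 vertices. Extrusion per mm of travel: 0.8 × 0.28 / (π × 0.875²) = 0.093128. Accumulating E over each segment gives final E = 9.6854.

G0 X0.00 Y0.00 Z0.84
G1 X29.00 Y0.00 E2.7007
G1 X29.00 Y23.00 E4.8427
G1 X0.00 Y23.00 E7.5434
G1 X0.00 Y0.00 E9.6854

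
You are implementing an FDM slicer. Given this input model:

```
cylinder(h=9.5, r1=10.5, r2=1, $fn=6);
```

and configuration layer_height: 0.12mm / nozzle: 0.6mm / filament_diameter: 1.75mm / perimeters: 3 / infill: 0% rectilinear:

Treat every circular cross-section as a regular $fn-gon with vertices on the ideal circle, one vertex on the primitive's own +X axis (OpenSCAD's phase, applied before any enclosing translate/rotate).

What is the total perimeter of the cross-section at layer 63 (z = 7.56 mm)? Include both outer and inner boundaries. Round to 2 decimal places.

17.64 mm

At z = 7.56 mm: the cone contributes a regular 6-gon of circumradius 2.940 (interpolated between r1=10.5 and r2=1 at t=0.796) (perimeter = 2·6·2.940·sin(180°/6) = 17.64 mm). Overall, the cross-section is a single solid region. Total boundary length (outer) = 17.64 mm.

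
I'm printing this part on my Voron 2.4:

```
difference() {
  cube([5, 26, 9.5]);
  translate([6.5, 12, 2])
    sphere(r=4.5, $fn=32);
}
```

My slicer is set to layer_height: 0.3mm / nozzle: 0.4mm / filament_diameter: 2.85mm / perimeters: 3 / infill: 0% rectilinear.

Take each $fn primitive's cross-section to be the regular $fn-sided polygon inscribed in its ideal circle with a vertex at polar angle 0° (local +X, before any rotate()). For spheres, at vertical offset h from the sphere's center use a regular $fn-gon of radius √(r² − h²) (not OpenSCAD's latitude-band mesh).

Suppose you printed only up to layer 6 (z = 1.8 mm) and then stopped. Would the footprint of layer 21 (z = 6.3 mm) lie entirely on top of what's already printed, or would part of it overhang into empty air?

Compare the two slices. At z = 1.8: the cube (footprint 5×26) is included at this height (area 130.00 mm²); the r=4.5 sphere at (6.5, 12) slices to a regular 32-gon of circumradius 4.496 (√(r²−h²) with h=0.2 from center) (area = (32/2)·4.496²·sin(360°/32) = 63.08 mm²); After the difference (first − rest): starting from the 5×26 cube (130.00 mm²), the r=4.5 sphere at (6.5, 12) partially overlaps it — only the 18.36 mm² overlap (of its 63.08 mm²) is removed, clipping the outline — area = 111.64 mm². At z = 6.3: the 5×26 cube contributes its full rectangle (area 130.00 mm²); the r=4.5 sphere at (6.5, 12) contributes a regular 32-gon of circumradius √(4.5²−4.3²) = 1.327 (area = (32/2)·1.327²·sin(360°/32) = 5.49 mm²); Subtracting the remaining from the first: starting from the 5×26 cube (130.00 mm²), the r=4.5 sphere at (6.5, 12) misses the remaining region (no effect) — area = 130.00 mm². Checking containment: at z = 6.3 the cross-section extends beyond the z = 1.8 cross-section by about 18.36 mm².

part overhangs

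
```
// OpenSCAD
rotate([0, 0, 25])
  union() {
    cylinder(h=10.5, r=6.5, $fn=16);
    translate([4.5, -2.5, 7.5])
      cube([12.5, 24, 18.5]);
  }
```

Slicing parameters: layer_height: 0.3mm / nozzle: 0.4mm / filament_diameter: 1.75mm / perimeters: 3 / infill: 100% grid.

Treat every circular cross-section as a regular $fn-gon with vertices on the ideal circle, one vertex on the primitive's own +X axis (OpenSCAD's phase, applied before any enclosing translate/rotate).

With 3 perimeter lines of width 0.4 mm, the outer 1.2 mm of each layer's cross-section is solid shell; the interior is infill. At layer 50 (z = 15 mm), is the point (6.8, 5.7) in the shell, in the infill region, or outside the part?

infill

At z = 15 mm: the cylinder is absent (z outside [0, 10.5]); the 12.5×24 cube at (4.5, -2.5) contributes its full rectangle; Taking the union: only the 12.5×24 cube at (4.5, -2.5) is present, so the union is just that shape — 1 connected region; (whole slice rotated 25° about Z — lengths, areas and connectivity unchanged). Overall, the cross-section is a single solid region. Undo the 25° rotation: the query point maps to (8.572, 2.292) in the un-rotated model frame. The nearest boundary edge runs (4.50, 21.50)→(4.50, -2.50); distance from the point to it = 4.07 mm. The point is inside the cross-section and 4.07 mm from the nearest boundary — more than the 1.2 mm shell width (3 × 0.4), so it's in the infill interior.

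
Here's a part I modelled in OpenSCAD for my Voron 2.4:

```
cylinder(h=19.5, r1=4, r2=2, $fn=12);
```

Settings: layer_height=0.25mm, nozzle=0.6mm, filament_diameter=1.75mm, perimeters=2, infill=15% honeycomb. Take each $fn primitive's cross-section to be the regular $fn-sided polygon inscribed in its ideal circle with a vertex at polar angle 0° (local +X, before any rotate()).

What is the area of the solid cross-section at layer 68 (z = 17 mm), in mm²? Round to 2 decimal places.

At z = 17 mm: the cone (r1=4→r2=2) has section circumradius 2.256 here — a regular 12-gon (area = (12/2)·2.256²·sin(360°/12) = 15.27 mm²). Overall, the cross-section is a single solid region. Net area = 15.27 mm².

15.27 mm²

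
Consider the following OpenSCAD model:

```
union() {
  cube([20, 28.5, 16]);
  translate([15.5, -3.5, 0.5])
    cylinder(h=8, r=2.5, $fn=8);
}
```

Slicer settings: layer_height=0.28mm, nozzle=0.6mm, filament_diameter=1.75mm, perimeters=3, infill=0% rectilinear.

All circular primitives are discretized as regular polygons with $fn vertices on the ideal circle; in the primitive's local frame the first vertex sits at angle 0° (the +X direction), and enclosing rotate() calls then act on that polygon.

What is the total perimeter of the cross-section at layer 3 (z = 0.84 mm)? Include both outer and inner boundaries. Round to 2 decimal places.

At z = 0.84 mm: the cube is present — its section is the full 20×28.5 rectangle (perimeter 97.00 mm); the r=2.5 cylinder at (15.5, -3.5) contributes a regular 8-gon of circumradius 2.5 (perimeter = 2·8·2.500·sin(180°/8) = 15.31 mm); Merging all regions: the 2 present regions are separate (no shared area or edge), so areas and boundary lengths simply add and each stays a separate island — boundary = 112.31 mm. Overall, the cross-section has 2 separate islands. Total boundary length (outer) = 112.31 mm.

112.31 mm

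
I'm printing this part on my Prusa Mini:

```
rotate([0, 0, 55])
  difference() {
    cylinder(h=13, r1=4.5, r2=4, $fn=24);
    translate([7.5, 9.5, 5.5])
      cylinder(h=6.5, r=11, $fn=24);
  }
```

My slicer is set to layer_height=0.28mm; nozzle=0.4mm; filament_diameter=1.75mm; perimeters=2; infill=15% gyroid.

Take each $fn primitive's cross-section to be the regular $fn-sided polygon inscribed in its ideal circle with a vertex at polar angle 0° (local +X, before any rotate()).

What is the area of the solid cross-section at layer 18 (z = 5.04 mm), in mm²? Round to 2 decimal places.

At z = 5.04 mm: the cone: at t=0.388 of its height the radius interpolates to r₁+(r₂−r₁)t = 4.306, giving a regular 24-gon of that circumradius (area = (24/2)·4.306²·sin(360°/24) = 57.59 mm²); the cylinder at (7.5, 9.5) does not reach this height (z outside [5.5, 12]); Subtracting the remaining from the first: none of the subtracted shapes is present at this height, so the cone is unchanged — area = 57.59 mm²; (rotated 55° about Z; rotation is an isometry so areas/perimeters/island counts are preserved). Overall, the cross-section is a single solid region. Net area = 57.59 mm².

57.59 mm²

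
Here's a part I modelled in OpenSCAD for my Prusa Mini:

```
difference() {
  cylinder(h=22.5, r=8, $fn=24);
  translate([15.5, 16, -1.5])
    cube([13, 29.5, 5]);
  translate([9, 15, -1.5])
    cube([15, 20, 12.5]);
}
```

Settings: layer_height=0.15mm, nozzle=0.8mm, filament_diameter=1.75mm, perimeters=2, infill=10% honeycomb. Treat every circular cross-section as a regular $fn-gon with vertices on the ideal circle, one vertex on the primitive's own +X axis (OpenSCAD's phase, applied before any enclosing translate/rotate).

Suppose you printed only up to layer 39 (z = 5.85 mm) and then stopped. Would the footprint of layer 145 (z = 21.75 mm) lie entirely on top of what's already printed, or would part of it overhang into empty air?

Compare the two slices. At z = 5.85: the r=8 cylinder gives a regular 24-gon of circumradius 8 (constant along its height) (area = (24/2)·8.000²·sin(360°/24) = 198.77 mm²); the cube at (15.5, 16) is absent (z outside [-1.5, 3.5]); the cube at (9, 15) (footprint 15×20) is included at this height (area 300.00 mm²); Subtracting the remaining from the first: starting from the r=8 cylinder (198.77 mm²), the 15×20 cube at (9, 15) misses the remaining region (no effect) — area = 198.77 mm². At z = 21.75: the cylinder: section is a regular 24-gon, circumradius r=8 (area = (24/2)·8.000²·sin(360°/24) = 198.77 mm²); the cube at (15.5, 16) is not intersected at this z (z outside [-1.5, 3.5]); the cube at (9, 15) does not reach this height (z outside [-1.5, 11]); After the difference (first − rest): none of the subtracted shapes is present at this height, so the r=8 cylinder is unchanged — area = 198.77 mm². Checking containment: the cross-section at z = 21.75 is a subset of the cross-section at z = 5.85.

entirely on top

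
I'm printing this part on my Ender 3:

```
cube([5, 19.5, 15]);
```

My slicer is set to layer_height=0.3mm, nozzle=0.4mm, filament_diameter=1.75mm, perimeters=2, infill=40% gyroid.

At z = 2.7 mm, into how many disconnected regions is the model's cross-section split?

At z = 2.7 mm: the cube is present — its section is the full 5×19.5 rectangle. The result has 1 disconnected region.

1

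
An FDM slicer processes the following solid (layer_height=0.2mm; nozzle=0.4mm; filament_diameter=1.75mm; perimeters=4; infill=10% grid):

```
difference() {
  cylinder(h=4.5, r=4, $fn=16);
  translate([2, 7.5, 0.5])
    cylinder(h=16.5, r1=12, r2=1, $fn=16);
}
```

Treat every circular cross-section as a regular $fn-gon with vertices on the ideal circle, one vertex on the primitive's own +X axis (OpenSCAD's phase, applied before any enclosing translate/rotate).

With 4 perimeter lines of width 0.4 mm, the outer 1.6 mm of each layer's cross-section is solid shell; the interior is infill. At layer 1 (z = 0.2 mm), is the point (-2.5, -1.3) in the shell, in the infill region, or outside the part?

At z = 0.2 mm: the r=4 cylinder contributes a regular 16-gon of circumradius 4; the cone at (2, 7.5) is absent (z outside [0.5, 17]); Subtracting the remaining from the first: none of the subtracted shapes is present at this height, so the r=4 cylinder is unchanged — 1 connected region. Overall, the cross-section is a single solid region. The nearest boundary edge runs (-3.70, -1.53)→(-2.83, -2.83); distance from the point to it = 1.12 mm. The point is inside the cross-section, 1.12 mm from the nearest boundary — within the 1.6 mm shell band (4 × 0.4).

shell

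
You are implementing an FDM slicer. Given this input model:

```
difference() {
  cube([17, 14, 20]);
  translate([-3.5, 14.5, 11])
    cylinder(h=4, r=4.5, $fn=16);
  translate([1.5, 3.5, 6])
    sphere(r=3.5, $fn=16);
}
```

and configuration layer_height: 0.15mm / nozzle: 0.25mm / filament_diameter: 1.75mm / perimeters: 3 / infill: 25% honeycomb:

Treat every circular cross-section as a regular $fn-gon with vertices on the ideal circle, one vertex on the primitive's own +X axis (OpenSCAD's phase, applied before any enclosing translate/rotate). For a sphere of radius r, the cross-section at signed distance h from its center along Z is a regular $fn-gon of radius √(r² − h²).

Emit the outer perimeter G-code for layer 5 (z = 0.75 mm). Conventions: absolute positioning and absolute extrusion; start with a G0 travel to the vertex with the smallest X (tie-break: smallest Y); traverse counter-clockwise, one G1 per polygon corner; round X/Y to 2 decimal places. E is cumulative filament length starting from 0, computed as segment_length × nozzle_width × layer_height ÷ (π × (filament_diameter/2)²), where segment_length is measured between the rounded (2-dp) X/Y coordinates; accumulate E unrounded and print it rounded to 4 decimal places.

At z = 0.75 mm: the cube (footprint 17×14) is included at this height; the cylinder at (-3.5, 14.5) does not reach this height (z outside [11, 15]); the sphere at (1.5, 3.5) is absent (|z−center|=5.250 > r=3.5); Subtracting the remaining from the first: none of the subtracted shapes is present at this height, so the 17×14 cube is unchanged — 1 connected region. The outline is a single polygon with 4 vertices. Extrusion per mm of travel: 0.25 × 0.15 / (π × 0.875²) = 0.015591. Accumulating E over each segment gives final E = 0.9666.

G0 X0.00 Y0.00 Z0.75
G1 X17.00 Y0.00 E0.2650
G1 X17.00 Y14.00 E0.4833
G1 X0.00 Y14.00 E0.7484
G1 X0.00 Y0.00 E0.9666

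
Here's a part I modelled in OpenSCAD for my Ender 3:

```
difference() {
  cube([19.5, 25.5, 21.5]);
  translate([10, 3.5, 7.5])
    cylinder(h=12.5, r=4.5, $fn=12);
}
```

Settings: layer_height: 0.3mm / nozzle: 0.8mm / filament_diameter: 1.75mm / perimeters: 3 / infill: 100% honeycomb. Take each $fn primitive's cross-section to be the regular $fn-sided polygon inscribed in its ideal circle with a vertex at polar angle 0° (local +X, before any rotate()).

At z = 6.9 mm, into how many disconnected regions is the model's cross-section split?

At z = 6.9 mm: the cube is present — its section is the full 19.5×25.5 rectangle; the cylinder at (10, 3.5) does not reach this height (z outside [7.5, 20]); Taking the first minus the rest: none of the subtracted shapes is present at this height, so the 19.5×25.5 cube is unchanged — 1 connected region. The result has 1 disconnected region.

1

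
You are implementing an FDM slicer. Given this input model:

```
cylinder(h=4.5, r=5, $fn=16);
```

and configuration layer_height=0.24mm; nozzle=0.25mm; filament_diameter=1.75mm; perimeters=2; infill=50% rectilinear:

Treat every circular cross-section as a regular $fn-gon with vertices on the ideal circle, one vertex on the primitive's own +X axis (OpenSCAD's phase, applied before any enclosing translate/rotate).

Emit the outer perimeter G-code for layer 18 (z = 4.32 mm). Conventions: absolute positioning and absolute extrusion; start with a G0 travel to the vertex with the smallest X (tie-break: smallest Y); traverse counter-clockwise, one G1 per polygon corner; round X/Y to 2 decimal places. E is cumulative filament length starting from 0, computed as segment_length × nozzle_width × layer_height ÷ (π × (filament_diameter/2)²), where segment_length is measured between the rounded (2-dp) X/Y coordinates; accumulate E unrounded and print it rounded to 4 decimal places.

G0 X-5.00 Y0.00 Z4.32
G1 X-4.62 Y-1.91 E0.0486
G1 X-3.54 Y-3.54 E0.0974
G1 X-1.91 Y-4.62 E0.1461
G1 X0.00 Y-5.00 E0.1947
G1 X1.91 Y-4.62 E0.2433
G1 X3.54 Y-3.54 E0.2921
G1 X4.62 Y-1.91 E0.3408
G1 X5.00 Y0.00 E0.3894
G1 X4.62 Y1.91 E0.4380
G1 X3.54 Y3.54 E0.4868
G1 X1.91 Y4.62 E0.5355
G1 X0.00 Y5.00 E0.5841
G1 X-1.91 Y4.62 E0.6327
G1 X-3.54 Y3.54 E0.6815
G1 X-4.62 Y1.91 E0.7303
G1 X-5.00 Y0.00 E0.7788

At z = 4.32 mm: the cylinder: section is a regular 16-gon, circumradius r=5. The outline is a single polygon with 16 vertices. Extrusion per mm of travel: 0.25 × 0.24 / (π × 0.875²) = 0.024945. Accumulating E over each segment gives final E = 0.7788.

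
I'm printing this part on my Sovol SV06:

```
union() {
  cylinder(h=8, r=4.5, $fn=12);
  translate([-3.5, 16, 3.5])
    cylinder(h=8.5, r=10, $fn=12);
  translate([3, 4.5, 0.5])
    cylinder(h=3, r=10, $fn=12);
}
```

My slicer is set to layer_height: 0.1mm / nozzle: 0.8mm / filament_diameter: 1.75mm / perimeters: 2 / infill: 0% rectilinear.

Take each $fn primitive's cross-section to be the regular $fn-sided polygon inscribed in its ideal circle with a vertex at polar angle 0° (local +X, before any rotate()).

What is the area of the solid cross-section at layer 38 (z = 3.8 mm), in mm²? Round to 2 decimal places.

At z = 3.8 mm: the r=4.5 cylinder gives a regular 12-gon of circumradius 4.5 (constant along its height) (area = (12/2)·4.500²·sin(360°/12) = 60.75 mm²); the cylinder at (-3.5, 16): section is a regular 12-gon, circumradius r=10 (area = (12/2)·10.000²·sin(360°/12) = 300.00 mm²); the cylinder at (3, 4.5) does not reach this height (z outside [0.5, 3.5]); Taking the union: the 2 present regions are separate (no shared area or edge), so areas and boundary lengths simply add and each stays a separate island — area = 360.75 mm². Overall, the cross-section has 2 separate islands. Net area = 360.75 mm².

360.75 mm²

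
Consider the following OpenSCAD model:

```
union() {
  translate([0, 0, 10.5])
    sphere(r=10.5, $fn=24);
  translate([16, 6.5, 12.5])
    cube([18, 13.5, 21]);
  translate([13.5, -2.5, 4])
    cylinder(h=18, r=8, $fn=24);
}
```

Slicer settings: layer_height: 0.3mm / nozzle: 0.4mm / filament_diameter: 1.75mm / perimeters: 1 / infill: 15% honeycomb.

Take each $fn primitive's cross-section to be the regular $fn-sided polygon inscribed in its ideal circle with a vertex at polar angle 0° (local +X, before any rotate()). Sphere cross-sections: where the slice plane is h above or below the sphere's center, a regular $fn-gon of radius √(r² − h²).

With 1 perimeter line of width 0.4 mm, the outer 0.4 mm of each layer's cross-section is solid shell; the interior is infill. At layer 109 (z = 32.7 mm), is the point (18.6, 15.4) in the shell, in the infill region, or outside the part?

At z = 32.7 mm: the sphere does not reach this height (|z−center|=22.200 > r=10.5); the cube at (16, 6.5) is present — its section is the full 18×13.5 rectangle; the cylinder at (13.5, -2.5) does not reach this height (z outside [4, 22]); Taking the union: only the 18×13.5 cube at (16, 6.5) is present, so the union is just that shape — 1 connected region. Overall, the cross-section is a single solid region. The nearest boundary edge runs (16.00, 20.00)→(16.00, 6.50); distance from the point to it = 2.60 mm. The point is inside the cross-section and 2.60 mm from the nearest boundary — more than the 0.4 mm shell width (1 × 0.4), so it's in the infill interior.

infill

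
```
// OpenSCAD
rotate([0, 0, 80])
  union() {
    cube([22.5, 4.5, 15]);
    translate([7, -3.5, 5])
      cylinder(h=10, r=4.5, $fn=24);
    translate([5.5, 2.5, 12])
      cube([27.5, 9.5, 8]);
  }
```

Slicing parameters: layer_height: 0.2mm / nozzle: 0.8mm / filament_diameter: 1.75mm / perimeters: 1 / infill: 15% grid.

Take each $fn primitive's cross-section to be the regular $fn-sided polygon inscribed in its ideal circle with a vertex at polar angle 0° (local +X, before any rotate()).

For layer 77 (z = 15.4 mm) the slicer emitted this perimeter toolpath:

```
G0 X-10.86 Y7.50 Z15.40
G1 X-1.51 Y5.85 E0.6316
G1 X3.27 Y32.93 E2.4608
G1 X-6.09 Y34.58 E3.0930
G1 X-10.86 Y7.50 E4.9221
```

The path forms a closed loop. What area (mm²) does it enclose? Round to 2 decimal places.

261.21 mm²

Apply the shoelace formula to the sequence of (X, Y) vertices; enclosed area = 261.21 mm².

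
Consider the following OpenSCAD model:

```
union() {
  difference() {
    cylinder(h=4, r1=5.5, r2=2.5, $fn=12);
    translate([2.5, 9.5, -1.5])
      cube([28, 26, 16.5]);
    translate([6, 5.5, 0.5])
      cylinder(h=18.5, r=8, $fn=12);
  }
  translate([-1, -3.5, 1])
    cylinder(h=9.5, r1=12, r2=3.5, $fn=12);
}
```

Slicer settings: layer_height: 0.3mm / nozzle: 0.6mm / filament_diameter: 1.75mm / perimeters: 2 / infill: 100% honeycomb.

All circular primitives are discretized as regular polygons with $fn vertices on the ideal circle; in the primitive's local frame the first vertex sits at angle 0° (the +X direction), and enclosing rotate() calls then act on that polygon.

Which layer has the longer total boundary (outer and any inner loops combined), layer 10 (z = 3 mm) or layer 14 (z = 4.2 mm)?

Layer 10 (z = 3): the cone: at t=0.750 of its height the radius interpolates to r₁+(r₂−r₁)t = 3.250, giving a regular 12-gon of that circumradius (perimeter = 2·12·3.250·sin(180°/12) = 20.19 mm); the 28×26 cube at (2.5, 9.5) contributes its full rectangle (perimeter 108.00 mm); the cylinder at (6, 5.5): section is a regular 12-gon, circumradius r=8 (perimeter = 2·12·8.000·sin(180°/12) = 49.69 mm); Taking the first minus the rest: starting from the cone, the 28×26 cube at (2.5, 9.5) misses the remaining region (no effect); the r=8 cylinder at (6, 5.5) partially overlaps it — only the 12.61 mm² overlap (of its 192.00 mm²) is removed, clipping the outline — boundary = 18.50 mm; the cone at (-1, -3.5): at t=0.211 of its height the radius interpolates to r₁+(r₂−r₁)t = 10.211, giving a regular 12-gon of that circumradius (perimeter = 2·12·10.211·sin(180°/12) = 63.42 mm); Combining (union): the result so far lies entirely inside the cone at (-1, -3.5), so the union is just the cone at (-1, -3.5) — boundary = 63.42 mm. So its perimeter = 63.42 mm. Layer 14 (z = 4.2): the cone does not reach this height (z outside [0, 4]); the cube at (2.5, 9.5) (footprint 28×26) is included at this height (perimeter 108.00 mm); the r=8 cylinder at (6, 5.5) contributes a regular 12-gon of circumradius 8 (perimeter = 2·12·8.000·sin(180°/12) = 49.69 mm); After the difference (first − rest): the first operand is absent here, so nothing remains; the cone at (-1, -3.5) (r1=12→r2=3.5) has section circumradius 9.137 here — a regular 12-gon (perimeter = 2·12·9.137·sin(180°/12) = 56.75 mm); Combining (union): only the cone at (-1, -3.5) is present, so the union is just that shape — boundary = 56.75 mm. So its perimeter = 56.75 mm. Layer 10 is larger (63.42 vs 56.75 mm).

layer 10 (z = 3 mm)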